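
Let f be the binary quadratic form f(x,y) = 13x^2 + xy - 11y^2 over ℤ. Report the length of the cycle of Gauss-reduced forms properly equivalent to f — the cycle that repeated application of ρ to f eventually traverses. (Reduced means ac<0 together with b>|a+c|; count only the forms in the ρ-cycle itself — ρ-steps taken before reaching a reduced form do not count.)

D = 573, ⌊√D⌋ = 23
descent: ρ → (-11,21,3)  [lands on river]
river: ρ → (3,21,-11)
river: ρ → (-11,23,1)
river: ρ → (1,23,-11)
ρ-cycle length = 4 (tail of 1 descent step not counted)

4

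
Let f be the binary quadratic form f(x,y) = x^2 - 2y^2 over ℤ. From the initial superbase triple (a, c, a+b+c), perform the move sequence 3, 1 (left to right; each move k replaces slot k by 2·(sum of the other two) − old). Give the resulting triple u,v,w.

start (1,-2,-1) = (f(1,0),f(0,1),f(1,1))
replace slot 3: 2·(1+(-2)) − (-1) = -1 → (1,-2,-1)
replace slot 1: 2·((-2)+(-1)) − 1 = -7 → (-7,-2,-1)

-7,-2,-1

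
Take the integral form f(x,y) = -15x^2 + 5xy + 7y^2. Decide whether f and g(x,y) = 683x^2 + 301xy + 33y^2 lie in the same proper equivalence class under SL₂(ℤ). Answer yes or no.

D₁ = 445, D₂ = 445
river cycle of f (length 6): (7, 9, -13), (-13, 17, 3), (3, 19, -7), (-7, 9, 13), (13, 17, -3), (-3, 19, 7)
river cycle of g (length 6): (3, 19, -7), (-7, 9, 13), (13, 17, -3), (-3, 19, 7), (7, 9, -13), (-13, 17, 3)
cycles coincide ⇒ equivalent

yes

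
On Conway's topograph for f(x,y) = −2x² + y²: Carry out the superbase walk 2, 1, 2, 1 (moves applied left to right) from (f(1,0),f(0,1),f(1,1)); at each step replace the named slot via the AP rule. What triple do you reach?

start (-2,1,-1) = (f(1,0),f(0,1),f(1,1))
replace slot 2: 2·((-2)+(-1)) − 1 = -7 → (-2,-7,-1)
replace slot 1: 2·((-7)+(-1)) − (-2) = -14 → (-14,-7,-1)
replace slot 2: 2·((-14)+(-1)) − (-7) = -23 → (-14,-23,-1)
replace slot 1: 2·((-23)+(-1)) − (-14) = -34 → (-34,-23,-1)

-34,-23,-1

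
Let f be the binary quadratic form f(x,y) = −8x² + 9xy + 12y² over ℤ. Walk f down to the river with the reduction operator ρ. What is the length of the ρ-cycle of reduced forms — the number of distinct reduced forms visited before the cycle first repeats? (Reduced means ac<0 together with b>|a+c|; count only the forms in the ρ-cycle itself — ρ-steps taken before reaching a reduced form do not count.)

D = 465, ⌊√D⌋ = 21
river: ρ → (12,15,-5)
river: ρ → (-5,15,12)
river: ρ → (12,9,-8)
river: ρ → (-8,7,13)
river: ρ → (13,19,-2)
river: ρ → (-2,21,3)
river: ρ → (3,21,-2)
river: ρ → (-2,19,13)
river: ρ → (13,7,-8)
river: ρ → (-8,9,12)
ρ-cycle length = 10 (tail of 0 descent steps not counted)

10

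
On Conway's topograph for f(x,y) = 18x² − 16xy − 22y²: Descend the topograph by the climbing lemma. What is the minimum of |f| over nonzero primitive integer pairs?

descent: ρ → (-22,16,18)  [lands on river]
river: ρ → (18,20,-20)
river: ρ → (-20,20,18)
river: ρ → (18,16,-22)
river: ρ → (-22,28,12)
river: ρ → (12,20,-30)
river: ρ → (-30,40,2)
river: ρ → (2,40,-30)
river: ρ → (-30,20,12)
river: ρ → (12,28,-22)
closes: descent 1, river 10
min |a| on river = 2

2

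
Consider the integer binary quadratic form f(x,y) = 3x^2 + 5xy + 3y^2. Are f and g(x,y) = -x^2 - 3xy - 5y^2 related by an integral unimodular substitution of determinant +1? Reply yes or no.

D₁ = -11, D₂ = -11
f: translate: b→-1 (≡5 mod 6), so (3,5,3)→(3,-1,1)
f: flip: (3,-1,1)→(1,1,3)
f: reduced (well bottom): (1,1,3) with a≤c, −a<b≤a
g is negative-definite; reduce −g:
−g: translate: b→1 (≡3 mod 2), so (1,3,5)→(1,1,3)
−g: reduced (well bottom): (1,1,3) with a≤c, −a<b≤a
flip sign back: reduced form of g is (-1,-1,-3)
reduced forms (1, 1, 3) vs (-1, -1, -3) ⇒ inequivalent

no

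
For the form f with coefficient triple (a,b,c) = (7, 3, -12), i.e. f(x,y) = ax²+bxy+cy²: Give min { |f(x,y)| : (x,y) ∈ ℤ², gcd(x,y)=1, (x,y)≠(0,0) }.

descent: ρ → (-12,-3,7)
descent: ρ → (7,17,-2)  [lands on river]
river: ρ → (-2,15,15)
river: ρ → (15,15,-2)
river: ρ → (-2,17,7)
river: ρ → (7,11,-8)
river: ρ → (-8,5,10)
river: ρ → (10,15,-3)
river: ρ → (-3,15,10)
river: ρ → (10,5,-8)
river: ρ → (-8,11,7)
closes: descent 2, river 10
min |a| on river = 2

2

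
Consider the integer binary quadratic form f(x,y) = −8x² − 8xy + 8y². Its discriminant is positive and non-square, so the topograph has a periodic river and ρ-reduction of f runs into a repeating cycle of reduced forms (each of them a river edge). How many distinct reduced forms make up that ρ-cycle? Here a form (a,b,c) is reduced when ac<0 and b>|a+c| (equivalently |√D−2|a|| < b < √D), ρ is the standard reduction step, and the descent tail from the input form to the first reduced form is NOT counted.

D = 320, ⌊√D⌋ = 17
descent: ρ → (8,8,-8)  [lands on river]
river: ρ → (-8,8,8)
ρ-cycle length = 2 (tail of 1 descent step not counted)

2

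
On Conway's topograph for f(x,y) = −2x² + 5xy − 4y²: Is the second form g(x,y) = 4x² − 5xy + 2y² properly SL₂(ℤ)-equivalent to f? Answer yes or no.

D₁ = -7, D₂ = -7
f is negative-definite; reduce −f:
−f: translate: b→-1 (≡-5 mod 4), so (2,-5,4)→(2,-1,1)
−f: flip: (2,-1,1)→(1,1,2)
−f: reduced (well bottom): (1,1,2) with a≤c, −a<b≤a
flip sign back: reduced form of f is (-1,-1,-2)
g: translate: b→3 (≡-5 mod 8), so (4,-5,2)→(4,3,1)
g: flip: (4,3,1)→(1,-3,4)
g: translate: b→1 (≡-3 mod 2), so (1,-3,4)→(1,1,2)
g: reduced (well bottom): (1,1,2) with a≤c, −a<b≤a
reduced forms (-1, -1, -2) vs (1, 1, 2) ⇒ inequivalent

no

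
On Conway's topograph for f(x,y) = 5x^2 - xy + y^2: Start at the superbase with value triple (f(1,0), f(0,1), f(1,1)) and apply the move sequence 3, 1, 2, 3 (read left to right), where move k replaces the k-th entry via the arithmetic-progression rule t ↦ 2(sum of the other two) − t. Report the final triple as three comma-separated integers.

start (5,1,5) = (f(1,0),f(0,1),f(1,1))
replace slot 3: 2·(5+1) − 5 = 7 → (5,1,7)
replace slot 1: 2·(1+7) − 5 = 11 → (11,1,7)
replace slot 2: 2·(11+7) − 1 = 35 → (11,35,7)
replace slot 3: 2·(11+35) − 7 = 85 → (11,35,85)

11,35,85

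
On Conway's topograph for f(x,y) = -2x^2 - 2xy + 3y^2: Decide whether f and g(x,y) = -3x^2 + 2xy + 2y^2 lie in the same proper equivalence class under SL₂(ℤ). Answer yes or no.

D₁ = 28, D₂ = 28
river cycle of f (length 4): (3, 2, -2), (-2, 2, 3), (3, 4, -1), (-1, 4, 3)
river cycle of g (length 4): (2, 2, -3), (-3, 4, 1), (1, 4, -3), (-3, 2, 2)
cycles differ ⇒ inequivalent

no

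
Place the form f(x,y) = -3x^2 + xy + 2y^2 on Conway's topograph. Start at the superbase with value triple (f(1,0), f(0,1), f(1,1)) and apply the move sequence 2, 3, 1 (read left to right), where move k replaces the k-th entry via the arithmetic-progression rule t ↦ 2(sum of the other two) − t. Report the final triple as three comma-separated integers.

start (-3,2,0) = (f(1,0),f(0,1),f(1,1))
replace slot 2: 2·((-3)+0) − 2 = -8 → (-3,-8,0)
replace slot 3: 2·((-3)+(-8)) − 0 = -22 → (-3,-8,-22)
replace slot 1: 2·((-8)+(-22)) − (-3) = -57 → (-57,-8,-22)

-57,-8,-22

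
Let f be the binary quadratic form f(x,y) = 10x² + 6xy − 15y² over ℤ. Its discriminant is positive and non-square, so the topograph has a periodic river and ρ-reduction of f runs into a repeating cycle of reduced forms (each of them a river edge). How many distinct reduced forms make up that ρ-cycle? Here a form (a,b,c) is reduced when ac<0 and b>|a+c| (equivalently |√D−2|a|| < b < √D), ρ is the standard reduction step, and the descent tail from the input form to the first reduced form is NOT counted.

D = 636, ⌊√D⌋ = 25
river: ρ → (-15,24,1)
river: ρ → (1,24,-15)
river: ρ → (-15,6,10)
river: ρ → (10,14,-11)
river: ρ → (-11,8,13)
river: ρ → (13,18,-6)
river: ρ → (-6,18,13)
river: ρ → (13,8,-11)
river: ρ → (-11,14,10)
river: ρ → (10,6,-15)
ρ-cycle length = 10 (tail of 0 descent steps not counted)

10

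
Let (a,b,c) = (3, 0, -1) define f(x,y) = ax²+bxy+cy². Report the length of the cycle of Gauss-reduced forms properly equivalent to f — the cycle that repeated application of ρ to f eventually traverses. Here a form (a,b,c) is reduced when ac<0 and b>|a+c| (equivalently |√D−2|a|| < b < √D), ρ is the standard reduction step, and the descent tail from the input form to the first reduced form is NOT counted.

D = 12, ⌊√D⌋ = 3
descent: ρ → (-1,2,2)  [lands on river]
river: ρ → (2,2,-1)
ρ-cycle length = 2 (tail of 1 descent step not counted)

2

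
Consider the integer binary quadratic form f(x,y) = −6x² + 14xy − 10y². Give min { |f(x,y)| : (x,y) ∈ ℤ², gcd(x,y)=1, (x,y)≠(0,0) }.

translate: b→-2 (≡-14 mod 12), so (6,-14,10)→(6,-2,2)
flip: (6,-2,2)→(2,2,6)
reduced (well bottom): (2,2,6) with a≤c, −a<b≤a
well minimum |f| = |-2| = 2 (negative-definite)

2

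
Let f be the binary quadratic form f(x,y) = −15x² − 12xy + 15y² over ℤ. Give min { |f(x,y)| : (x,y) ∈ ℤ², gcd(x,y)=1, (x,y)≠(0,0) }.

descent: ρ → (15,12,-15)  [lands on river]
river: ρ → (-15,18,12)
river: ρ → (12,30,-3)
river: ρ → (-3,30,12)
river: ρ → (12,18,-15)
river: ρ → (-15,12,15)
river: ρ → (15,18,-12)
river: ρ → (-12,30,3)
river: ρ → (3,30,-12)
river: ρ → (-12,18,15)
closes: descent 1, river 10
min |a| on river = 3

3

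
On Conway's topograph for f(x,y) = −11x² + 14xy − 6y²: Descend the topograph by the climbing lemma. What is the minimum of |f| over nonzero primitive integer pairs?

translate: b→8 (≡-14 mod 22), so (11,-14,6)→(11,8,3)
flip: (11,8,3)→(3,-8,11)
translate: b→-2 (≡-8 mod 6), so (3,-8,11)→(3,-2,6)
reduced (well bottom): (3,-2,6) with a≤c, −a<b≤a
well minimum |f| = |-3| = 3 (negative-definite)

3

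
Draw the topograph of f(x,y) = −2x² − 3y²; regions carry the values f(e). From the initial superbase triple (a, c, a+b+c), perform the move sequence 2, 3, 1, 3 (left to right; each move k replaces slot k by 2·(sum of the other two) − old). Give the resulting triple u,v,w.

start (-2,-3,-5) = (f(1,0),f(0,1),f(1,1))
replace slot 2: 2·((-2)+(-5)) − (-3) = -11 → (-2,-11,-5)
replace slot 3: 2·((-2)+(-11)) − (-5) = -21 → (-2,-11,-21)
replace slot 1: 2·((-11)+(-21)) − (-2) = -62 → (-62,-11,-21)
replace slot 3: 2·((-62)+(-11)) − (-21) = -125 → (-62,-11,-125)

-62,-11,-125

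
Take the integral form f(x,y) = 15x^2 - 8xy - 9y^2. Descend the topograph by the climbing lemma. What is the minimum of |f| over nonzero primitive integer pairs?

descent: ρ → (-9,8,15)  [lands on river]
river: ρ → (15,22,-2)
river: ρ → (-2,22,15)
river: ρ → (15,8,-9)
river: ρ → (-9,10,14)
river: ρ → (14,18,-5)
river: ρ → (-5,22,6)
river: ρ → (6,14,-17)
river: ρ → (-17,20,3)
river: ρ → (3,22,-10)
river: ρ → (-10,18,7)
river: ρ → (7,24,-1)
river: ρ → (-1,24,7)
river: ρ → (7,18,-10)
river: ρ → (-10,22,3)
river: ρ → (3,20,-17)
river: ρ → (-17,14,6)
river: ρ → (6,22,-5)
river: ρ → (-5,18,14)
river: ρ → (14,10,-9)
closes: descent 1, river 20
min |a| on river = 1

1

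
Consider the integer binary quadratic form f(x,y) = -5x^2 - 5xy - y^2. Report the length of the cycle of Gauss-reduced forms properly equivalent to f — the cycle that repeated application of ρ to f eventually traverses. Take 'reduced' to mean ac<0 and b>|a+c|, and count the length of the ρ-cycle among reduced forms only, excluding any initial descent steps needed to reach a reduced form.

D = 5, ⌊√D⌋ = 2
descent: ρ → (-1,1,1)  [lands on river]
river: ρ → (1,1,-1)
ρ-cycle length = 2 (tail of 1 descent step not counted)

2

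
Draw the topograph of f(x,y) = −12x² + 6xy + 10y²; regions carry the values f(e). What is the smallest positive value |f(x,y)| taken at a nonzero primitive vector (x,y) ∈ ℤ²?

river: ρ → (10,14,-8)
river: ρ → (-8,18,6)
river: ρ → (6,18,-8)
river: ρ → (-8,14,10)
river: ρ → (10,6,-12)
river: ρ → (-12,18,4)
river: ρ → (4,22,-2)
river: ρ → (-2,22,4)
river: ρ → (4,18,-12)
river: ρ → (-12,6,10)
closes: descent 0, river 10
min |a| on river = 2

2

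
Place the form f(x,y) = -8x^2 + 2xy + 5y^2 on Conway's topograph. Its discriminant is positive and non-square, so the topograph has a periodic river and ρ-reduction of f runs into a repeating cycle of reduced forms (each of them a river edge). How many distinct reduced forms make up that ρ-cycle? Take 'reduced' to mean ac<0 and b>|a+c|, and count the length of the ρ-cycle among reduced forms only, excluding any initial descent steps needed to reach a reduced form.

D = 164, ⌊√D⌋ = 12
descent: ρ → (5,8,-5)  [lands on river]
river: ρ → (-5,12,1)
river: ρ → (1,12,-5)
river: ρ → (-5,8,5)
river: ρ → (5,12,-1)
river: ρ → (-1,12,5)
ρ-cycle length = 6 (tail of 1 descent step not counted)

6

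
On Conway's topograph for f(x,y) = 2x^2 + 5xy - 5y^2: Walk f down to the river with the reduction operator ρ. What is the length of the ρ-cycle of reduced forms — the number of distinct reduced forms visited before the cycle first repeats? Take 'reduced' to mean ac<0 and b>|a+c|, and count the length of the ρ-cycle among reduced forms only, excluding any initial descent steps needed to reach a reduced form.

D = 65, ⌊√D⌋ = 8
river: ρ → (-5,5,2)
river: ρ → (2,7,-2)
river: ρ → (-2,5,5)
river: ρ → (5,5,-2)
river: ρ → (-2,7,2)
river: ρ → (2,5,-5)
ρ-cycle length = 6 (tail of 0 descent steps not counted)

6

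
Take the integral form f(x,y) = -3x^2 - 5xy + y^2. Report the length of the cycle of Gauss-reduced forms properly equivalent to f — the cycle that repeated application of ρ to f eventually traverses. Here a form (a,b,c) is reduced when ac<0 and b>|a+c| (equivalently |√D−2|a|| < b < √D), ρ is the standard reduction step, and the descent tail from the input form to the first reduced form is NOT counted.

D = 37, ⌊√D⌋ = 6
descent: ρ → (1,5,-3)  [lands on river]
river: ρ → (-3,1,3)
river: ρ → (3,5,-1)
river: ρ → (-1,5,3)
river: ρ → (3,1,-3)
river: ρ → (-3,5,1)
ρ-cycle length = 6 (tail of 1 descent step not counted)

6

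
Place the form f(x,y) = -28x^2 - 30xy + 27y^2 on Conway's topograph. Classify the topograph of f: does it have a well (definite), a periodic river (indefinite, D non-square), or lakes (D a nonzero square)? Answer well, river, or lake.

D = b²−4ac = (-30)² − 4·(-28)·27 = 3924
D > 0 non-square ⇒ indefinite ⇒ periodic river

river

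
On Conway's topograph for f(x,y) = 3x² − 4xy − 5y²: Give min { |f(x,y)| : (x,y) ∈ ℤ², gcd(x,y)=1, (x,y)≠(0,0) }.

descent: ρ → (-5,4,3)  [lands on river]
river: ρ → (3,8,-1)
river: ρ → (-1,8,3)
river: ρ → (3,4,-5)
river: ρ → (-5,6,2)
river: ρ → (2,6,-5)
closes: descent 1, river 6
min |a| on river = 1

1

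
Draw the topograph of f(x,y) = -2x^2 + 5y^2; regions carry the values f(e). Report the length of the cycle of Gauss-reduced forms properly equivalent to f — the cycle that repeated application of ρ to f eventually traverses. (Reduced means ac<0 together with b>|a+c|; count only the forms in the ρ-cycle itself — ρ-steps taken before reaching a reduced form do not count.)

D = 40, ⌊√D⌋ = 6
descent: ρ → (5,0,-2)
descent: ρ → (-2,4,3)  [lands on river]
river: ρ → (3,2,-3)
river: ρ → (-3,4,2)
river: ρ → (2,4,-3)
river: ρ → (-3,2,3)
river: ρ → (3,4,-2)
ρ-cycle length = 6 (tail of 2 descent steps not counted)

6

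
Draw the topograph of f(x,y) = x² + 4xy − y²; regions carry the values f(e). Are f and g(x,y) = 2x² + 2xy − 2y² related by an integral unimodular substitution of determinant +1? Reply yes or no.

D₁ = 20, D₂ = 20
river cycle of f (length 2): (-1, 4, 1), (1, 4, -1)
river cycle of g (length 2): (-2, 2, 2), (2, 2, -2)
cycles differ ⇒ inequivalent

no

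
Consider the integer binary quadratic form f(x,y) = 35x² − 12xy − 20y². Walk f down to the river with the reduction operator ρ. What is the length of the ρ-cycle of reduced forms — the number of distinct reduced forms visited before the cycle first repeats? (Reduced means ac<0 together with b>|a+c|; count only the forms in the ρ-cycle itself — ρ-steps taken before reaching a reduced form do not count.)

D = 2944, ⌊√D⌋ = 54
descent: ρ → (-20,52,3)  [lands on river]
river: ρ → (3,50,-37)
river: ρ → (-37,24,16)
river: ρ → (16,40,-21)
river: ρ → (-21,44,12)
river: ρ → (12,52,-5)
river: ρ → (-5,48,32)
river: ρ → (32,16,-21)
river: ρ → (-21,26,27)
river: ρ → (27,28,-20)
ρ-cycle length = 10 (tail of 1 descent step not counted)

10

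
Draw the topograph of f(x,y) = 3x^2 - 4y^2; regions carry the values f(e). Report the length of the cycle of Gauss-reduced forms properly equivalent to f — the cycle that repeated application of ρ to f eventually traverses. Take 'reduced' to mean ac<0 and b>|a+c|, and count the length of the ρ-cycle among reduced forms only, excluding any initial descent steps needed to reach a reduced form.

D = 48, ⌊√D⌋ = 6
descent: ρ → (-4,0,3)
descent: ρ → (3,6,-1)  [lands on river]
river: ρ → (-1,6,3)
ρ-cycle length = 2 (tail of 2 descent steps not counted)

2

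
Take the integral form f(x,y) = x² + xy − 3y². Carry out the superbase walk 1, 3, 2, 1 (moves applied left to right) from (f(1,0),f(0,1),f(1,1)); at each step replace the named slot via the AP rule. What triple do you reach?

start (1,-3,-1) = (f(1,0),f(0,1),f(1,1))
replace slot 1: 2·((-3)+(-1)) − 1 = -9 → (-9,-3,-1)
replace slot 3: 2·((-9)+(-3)) − (-1) = -23 → (-9,-3,-23)
replace slot 2: 2·((-9)+(-23)) − (-3) = -61 → (-9,-61,-23)
replace slot 1: 2·((-61)+(-23)) − (-9) = -159 → (-159,-61,-23)

-159,-61,-23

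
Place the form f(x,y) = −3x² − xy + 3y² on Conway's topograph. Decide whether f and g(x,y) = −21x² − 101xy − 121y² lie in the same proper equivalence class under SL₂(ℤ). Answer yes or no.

D₁ = 37, D₂ = 37
river cycle of f (length 6): (3, 1, -3), (-3, 5, 1), (1, 5, -3), (-3, 1, 3), (3, 5, -1), (-1, 5, 3)
river cycle of g (length 6): (-3, 5, 1), (1, 5, -3), (-3, 1, 3), (3, 5, -1), (-1, 5, 3), (3, 1, -3)
cycles coincide ⇒ equivalent

yes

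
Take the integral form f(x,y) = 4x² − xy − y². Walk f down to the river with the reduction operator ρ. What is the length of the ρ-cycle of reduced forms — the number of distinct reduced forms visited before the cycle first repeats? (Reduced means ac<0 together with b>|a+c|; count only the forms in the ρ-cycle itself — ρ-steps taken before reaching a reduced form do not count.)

D = 17, ⌊√D⌋ = 4
descent: ρ → (-1,3,2)  [lands on river]
river: ρ → (2,1,-2)
river: ρ → (-2,3,1)
river: ρ → (1,3,-2)
river: ρ → (-2,1,2)
river: ρ → (2,3,-1)
ρ-cycle length = 6 (tail of 1 descent step not counted)

6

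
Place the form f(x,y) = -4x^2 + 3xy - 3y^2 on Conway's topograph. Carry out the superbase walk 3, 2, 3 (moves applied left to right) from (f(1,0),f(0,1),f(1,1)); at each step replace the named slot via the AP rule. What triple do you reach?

start (-4,-3,-4) = (f(1,0),f(0,1),f(1,1))
replace slot 3: 2·((-4)+(-3)) − (-4) = -10 → (-4,-3,-10)
replace slot 2: 2·((-4)+(-10)) − (-3) = -25 → (-4,-25,-10)
replace slot 3: 2·((-4)+(-25)) − (-10) = -48 → (-4,-25,-48)

-4,-25,-48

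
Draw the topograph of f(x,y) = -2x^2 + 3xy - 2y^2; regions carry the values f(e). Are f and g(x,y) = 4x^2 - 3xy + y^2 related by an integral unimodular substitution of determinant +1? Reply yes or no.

D₁ = -7, D₂ = -7
f is negative-definite; reduce −f:
−f: translate: b→1 (≡-3 mod 4), so (2,-3,2)→(2,1,1)
−f: flip: (2,1,1)→(1,-1,2)
−f: translate: b→1 (≡-1 mod 2), so (1,-1,2)→(1,1,2)
−f: reduced (well bottom): (1,1,2) with a≤c, −a<b≤a
flip sign back: reduced form of f is (-1,-1,-2)
g: flip: (4,-3,1)→(1,3,4)
g: translate: b→1 (≡3 mod 2), so (1,3,4)→(1,1,2)
g: reduced (well bottom): (1,1,2) with a≤c, −a<b≤a
reduced forms (-1, -1, -2) vs (1, 1, 2) ⇒ inequivalent

no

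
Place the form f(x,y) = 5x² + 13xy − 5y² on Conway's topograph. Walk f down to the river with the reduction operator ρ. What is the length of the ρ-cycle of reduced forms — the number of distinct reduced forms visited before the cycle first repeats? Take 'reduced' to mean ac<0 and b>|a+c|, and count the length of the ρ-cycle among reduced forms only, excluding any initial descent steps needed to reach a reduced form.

D = 269, ⌊√D⌋ = 16
river: ρ → (-5,7,11)
river: ρ → (11,15,-1)
river: ρ → (-1,15,11)
river: ρ → (11,7,-5)
river: ρ → (-5,13,5)
river: ρ → (5,7,-11)
river: ρ → (-11,15,1)
river: ρ → (1,15,-11)
river: ρ → (-11,7,5)
river: ρ → (5,13,-5)
ρ-cycle length = 10 (tail of 0 descent steps not counted)

10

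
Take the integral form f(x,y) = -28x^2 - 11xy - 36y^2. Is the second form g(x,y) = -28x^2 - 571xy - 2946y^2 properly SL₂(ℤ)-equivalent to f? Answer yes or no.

D₁ = -3911, D₂ = -3911
f is negative-definite; reduce −f:
−f: reduced (well bottom): (28,11,36) with a≤c, −a<b≤a
flip sign back: reduced form of f is (-28,-11,-36)
g is negative-definite; reduce −g:
−g: translate: b→11 (≡571 mod 56), so (28,571,2946)→(28,11,36)
−g: reduced (well bottom): (28,11,36) with a≤c, −a<b≤a
flip sign back: reduced form of g is (-28,-11,-36)
reduced forms (-28, -11, -36) vs (-28, -11, -36) ⇒ equivalent

yes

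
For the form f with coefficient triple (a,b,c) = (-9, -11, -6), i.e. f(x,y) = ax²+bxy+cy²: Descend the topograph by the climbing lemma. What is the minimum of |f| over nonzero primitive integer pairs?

translate: b→-7 (≡11 mod 18), so (9,11,6)→(9,-7,4)
flip: (9,-7,4)→(4,7,9)
translate: b→-1 (≡7 mod 8), so (4,7,9)→(4,-1,6)
reduced (well bottom): (4,-1,6) with a≤c, −a<b≤a
well minimum |f| = |-4| = 4 (negative-definite)

4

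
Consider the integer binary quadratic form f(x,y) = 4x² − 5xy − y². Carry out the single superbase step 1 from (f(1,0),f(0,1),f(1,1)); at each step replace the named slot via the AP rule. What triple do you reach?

start (4,-1,-2) = (f(1,0),f(0,1),f(1,1))
replace slot 1: 2·((-1)+(-2)) − 4 = -10 → (-10,-1,-2)

-10,-1,-2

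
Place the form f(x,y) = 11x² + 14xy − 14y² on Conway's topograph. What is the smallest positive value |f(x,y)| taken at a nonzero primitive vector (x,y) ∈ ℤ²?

river: ρ → (-14,14,11)
river: ρ → (11,8,-17)
river: ρ → (-17,26,2)
river: ρ → (2,26,-17)
river: ρ → (-17,8,11)
river: ρ → (11,14,-14)
closes: descent 0, river 6
min |a| on river = 2

2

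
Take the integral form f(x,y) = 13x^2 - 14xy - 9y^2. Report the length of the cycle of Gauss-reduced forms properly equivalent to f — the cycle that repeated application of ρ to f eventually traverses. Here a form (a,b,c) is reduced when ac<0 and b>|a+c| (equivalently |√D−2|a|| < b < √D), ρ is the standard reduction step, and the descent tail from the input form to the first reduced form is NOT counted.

D = 664, ⌊√D⌋ = 25
descent: ρ → (-9,14,13)  [lands on river]
river: ρ → (13,12,-10)
river: ρ → (-10,8,15)
river: ρ → (15,22,-3)
river: ρ → (-3,20,22)
river: ρ → (22,24,-1)
river: ρ → (-1,24,22)
river: ρ → (22,20,-3)
river: ρ → (-3,22,15)
river: ρ → (15,8,-10)
river: ρ → (-10,12,13)
river: ρ → (13,14,-9)
river: ρ → (-9,22,5)
river: ρ → (5,18,-17)
river: ρ → (-17,16,6)
river: ρ → (6,20,-11)
river: ρ → (-11,24,2)
river: ρ → (2,24,-11)
river: ρ → (-11,20,6)
river: ρ → (6,16,-17)
river: ρ → (-17,18,5)
river: ρ → (5,22,-9)
ρ-cycle length = 22 (tail of 1 descent step not counted)

22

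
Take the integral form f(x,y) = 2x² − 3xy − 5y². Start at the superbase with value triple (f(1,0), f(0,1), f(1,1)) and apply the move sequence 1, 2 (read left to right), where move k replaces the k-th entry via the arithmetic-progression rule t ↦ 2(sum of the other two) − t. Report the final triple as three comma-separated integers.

start (2,-5,-6) = (f(1,0),f(0,1),f(1,1))
replace slot 1: 2·((-5)+(-6)) − 2 = -24 → (-24,-5,-6)
replace slot 2: 2·((-24)+(-6)) − (-5) = -55 → (-24,-55,-6)

-24,-55,-6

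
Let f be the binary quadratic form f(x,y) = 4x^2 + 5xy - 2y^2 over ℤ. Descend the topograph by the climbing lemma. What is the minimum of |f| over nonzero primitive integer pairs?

river: ρ → (-2,7,1)
river: ρ → (1,7,-2)
river: ρ → (-2,5,4)
river: ρ → (4,3,-3)
river: ρ → (-3,3,4)
river: ρ → (4,5,-2)
closes: descent 0, river 6
min |a| on river = 1

1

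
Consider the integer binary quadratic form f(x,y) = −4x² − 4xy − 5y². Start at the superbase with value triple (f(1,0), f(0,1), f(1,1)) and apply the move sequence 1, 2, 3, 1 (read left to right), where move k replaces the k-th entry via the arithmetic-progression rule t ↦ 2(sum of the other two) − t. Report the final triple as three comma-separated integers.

start (-4,-5,-13) = (f(1,0),f(0,1),f(1,1))
replace slot 1: 2·((-5)+(-13)) − (-4) = -32 → (-32,-5,-13)
replace slot 2: 2·((-32)+(-13)) − (-5) = -85 → (-32,-85,-13)
replace slot 3: 2·((-32)+(-85)) − (-13) = -221 → (-32,-85,-221)
replace slot 1: 2·((-85)+(-221)) − (-32) = -580 → (-580,-85,-221)

-580,-85,-221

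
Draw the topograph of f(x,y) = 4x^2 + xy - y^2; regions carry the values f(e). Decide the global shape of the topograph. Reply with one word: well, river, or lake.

D = b²−4ac = 1² − 4·4·(-1) = 17
D > 0 non-square ⇒ indefinite ⇒ periodic river

river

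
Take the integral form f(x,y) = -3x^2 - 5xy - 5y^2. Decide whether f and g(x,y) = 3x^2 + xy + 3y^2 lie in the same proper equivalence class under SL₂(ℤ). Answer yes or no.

D₁ = -35, D₂ = -35
f is negative-definite; reduce −f:
−f: translate: b→-1 (≡5 mod 6), so (3,5,5)→(3,-1,3)
−f: flip: (3,-1,3)→(3,1,3)
−f: reduced (well bottom): (3,1,3) with a≤c, −a<b≤a
flip sign back: reduced form of f is (-3,-1,-3)
g: reduced (well bottom): (3,1,3) with a≤c, −a<b≤a
reduced forms (-3, -1, -3) vs (3, 1, 3) ⇒ inequivalent

no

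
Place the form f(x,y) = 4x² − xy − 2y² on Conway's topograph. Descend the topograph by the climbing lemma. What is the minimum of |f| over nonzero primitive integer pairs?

descent: ρ → (-2,5,1)  [lands on river]
river: ρ → (1,5,-2)
river: ρ → (-2,3,3)
river: ρ → (3,3,-2)
closes: descent 1, river 4
min |a| on river = 1

1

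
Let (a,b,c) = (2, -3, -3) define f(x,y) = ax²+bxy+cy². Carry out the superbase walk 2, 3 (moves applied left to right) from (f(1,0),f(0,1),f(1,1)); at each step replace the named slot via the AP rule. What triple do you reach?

start (2,-3,-4) = (f(1,0),f(0,1),f(1,1))
replace slot 2: 2·(2+(-4)) − (-3) = -1 → (2,-1,-4)
replace slot 3: 2·(2+(-1)) − (-4) = 6 → (2,-1,6)

2,-1,6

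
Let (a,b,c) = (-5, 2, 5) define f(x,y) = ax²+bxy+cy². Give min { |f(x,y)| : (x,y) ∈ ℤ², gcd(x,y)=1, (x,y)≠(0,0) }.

river: ρ → (5,8,-2)
river: ρ → (-2,8,5)
river: ρ → (5,2,-5)
river: ρ → (-5,8,2)
river: ρ → (2,8,-5)
river: ρ → (-5,2,5)
closes: descent 0, river 6
min |a| on river = 2

2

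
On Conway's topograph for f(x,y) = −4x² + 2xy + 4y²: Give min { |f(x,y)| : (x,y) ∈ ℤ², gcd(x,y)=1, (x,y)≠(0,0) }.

river: ρ → (4,6,-2)
river: ρ → (-2,6,4)
river: ρ → (4,2,-4)
river: ρ → (-4,6,2)
river: ρ → (2,6,-4)
river: ρ → (-4,2,4)
closes: descent 0, river 6
min |a| on river = 2

2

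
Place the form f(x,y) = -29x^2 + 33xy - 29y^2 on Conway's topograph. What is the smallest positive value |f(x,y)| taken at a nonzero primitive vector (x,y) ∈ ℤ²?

translate: b→25 (≡-33 mod 58), so (29,-33,29)→(29,25,25)
flip: (29,25,25)→(25,-25,29)
translate: b→25 (≡-25 mod 50), so (25,-25,29)→(25,25,29)
reduced (well bottom): (25,25,29) with a≤c, −a<b≤a
well minimum |f| = |-25| = 25 (negative-definite)

25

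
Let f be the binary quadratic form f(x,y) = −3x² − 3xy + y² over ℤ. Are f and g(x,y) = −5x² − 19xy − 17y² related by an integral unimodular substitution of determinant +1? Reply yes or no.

D₁ = 21, D₂ = 21
river cycle of f (length 2): (1, 3, -3), (-3, 3, 1)
river cycle of g (length 2): (-3, 3, 1), (1, 3, -3)
cycles coincide ⇒ equivalent

yes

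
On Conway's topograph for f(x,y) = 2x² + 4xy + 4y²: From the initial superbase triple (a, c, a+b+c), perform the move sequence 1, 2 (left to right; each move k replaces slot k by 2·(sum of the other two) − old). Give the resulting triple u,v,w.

start (2,4,10) = (f(1,0),f(0,1),f(1,1))
replace slot 1: 2·(4+10) − 2 = 26 → (26,4,10)
replace slot 2: 2·(26+10) − 4 = 68 → (26,68,10)

26,68,10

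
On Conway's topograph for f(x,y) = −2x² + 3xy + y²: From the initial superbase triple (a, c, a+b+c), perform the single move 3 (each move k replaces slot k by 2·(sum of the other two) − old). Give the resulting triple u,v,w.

start (-2,1,2) = (f(1,0),f(0,1),f(1,1))
replace slot 3: 2·((-2)+1) − 2 = -4 → (-2,1,-4)

-2,1,-4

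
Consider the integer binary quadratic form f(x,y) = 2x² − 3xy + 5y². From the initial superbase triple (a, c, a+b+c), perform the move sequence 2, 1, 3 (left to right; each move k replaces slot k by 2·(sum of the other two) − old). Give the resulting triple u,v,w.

start (2,5,4) = (f(1,0),f(0,1),f(1,1))
replace slot 2: 2·(2+4) − 5 = 7 → (2,7,4)
replace slot 1: 2·(7+4) − 2 = 20 → (20,7,4)
replace slot 3: 2·(20+7) − 4 = 50 → (20,7,50)

20,7,50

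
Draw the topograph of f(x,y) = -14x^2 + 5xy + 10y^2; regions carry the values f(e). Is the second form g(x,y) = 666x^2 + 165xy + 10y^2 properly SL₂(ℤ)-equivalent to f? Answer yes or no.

D₁ = 585, D₂ = 585
river cycle of f (length 12): (10, 15, -9), (-9, 21, 4), (4, 19, -14), (-14, 9, 9), (9, 9, -14), (-14, 19, 4), (4, 21, -9), (-9, 15, 10), (10, 5, -14), (-14, 23, 1), … (2 more)
river cycle of g (length 12): (10, 15, -9), (-9, 21, 4), (4, 19, -14), (-14, 9, 9), (9, 9, -14), (-14, 19, 4), (4, 21, -9), (-9, 15, 10), (10, 5, -14), (-14, 23, 1), … (2 more)
cycles coincide ⇒ equivalent

yes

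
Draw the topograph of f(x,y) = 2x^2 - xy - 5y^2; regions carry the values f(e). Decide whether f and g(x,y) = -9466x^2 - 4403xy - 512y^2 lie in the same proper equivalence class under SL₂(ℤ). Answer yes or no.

D₁ = 41, D₂ = 41
river cycle of f (length 10): (2, 3, -4), (-4, 5, 1), (1, 5, -4), (-4, 3, 2), (2, 5, -2), (-2, 3, 4), (4, 5, -1), (-1, 5, 4), (4, 3, -2), (-2, 5, 2)
river cycle of g (length 10): (2, 3, -4), (-4, 5, 1), (1, 5, -4), (-4, 3, 2), (2, 5, -2), (-2, 3, 4), (4, 5, -1), (-1, 5, 4), (4, 3, -2), (-2, 5, 2)
cycles coincide ⇒ equivalent

yes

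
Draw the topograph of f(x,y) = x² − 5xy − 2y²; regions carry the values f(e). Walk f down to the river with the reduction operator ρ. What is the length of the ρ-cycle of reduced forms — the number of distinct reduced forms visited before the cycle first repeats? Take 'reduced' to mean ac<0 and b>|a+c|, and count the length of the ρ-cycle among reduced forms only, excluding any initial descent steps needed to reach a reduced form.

D = 33, ⌊√D⌋ = 5
descent: ρ → (-2,5,1)  [lands on river]
river: ρ → (1,5,-2)
river: ρ → (-2,3,3)
river: ρ → (3,3,-2)
ρ-cycle length = 4 (tail of 1 descent step not counted)

4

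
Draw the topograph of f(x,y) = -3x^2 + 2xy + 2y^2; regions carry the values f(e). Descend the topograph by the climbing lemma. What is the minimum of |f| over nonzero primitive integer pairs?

river: ρ → (2,2,-3)
river: ρ → (-3,4,1)
river: ρ → (1,4,-3)
river: ρ → (-3,2,2)
closes: descent 0, river 4
min |a| on river = 1

1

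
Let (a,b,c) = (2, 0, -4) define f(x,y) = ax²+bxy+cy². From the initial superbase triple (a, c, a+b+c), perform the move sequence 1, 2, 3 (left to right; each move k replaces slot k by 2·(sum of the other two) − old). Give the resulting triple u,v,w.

start (2,-4,-2) = (f(1,0),f(0,1),f(1,1))
replace slot 1: 2·((-4)+(-2)) − 2 = -14 → (-14,-4,-2)
replace slot 2: 2·((-14)+(-2)) − (-4) = -28 → (-14,-28,-2)
replace slot 3: 2·((-14)+(-28)) − (-2) = -82 → (-14,-28,-82)

-14,-28,-82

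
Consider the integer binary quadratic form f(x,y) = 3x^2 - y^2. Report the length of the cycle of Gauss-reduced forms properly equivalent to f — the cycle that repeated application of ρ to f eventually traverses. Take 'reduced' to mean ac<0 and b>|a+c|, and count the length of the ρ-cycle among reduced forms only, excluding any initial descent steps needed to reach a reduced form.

D = 12, ⌊√D⌋ = 3
descent: ρ → (-1,2,2)  [lands on river]
river: ρ → (2,2,-1)
ρ-cycle length = 2 (tail of 1 descent step not counted)

2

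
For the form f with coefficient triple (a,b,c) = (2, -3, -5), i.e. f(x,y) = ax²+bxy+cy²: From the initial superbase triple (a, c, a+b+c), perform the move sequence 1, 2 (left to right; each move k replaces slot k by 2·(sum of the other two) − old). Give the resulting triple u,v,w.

start (2,-5,-6) = (f(1,0),f(0,1),f(1,1))
replace slot 1: 2·((-5)+(-6)) − 2 = -24 → (-24,-5,-6)
replace slot 2: 2·((-24)+(-6)) − (-5) = -55 → (-24,-55,-6)

-24,-55,-6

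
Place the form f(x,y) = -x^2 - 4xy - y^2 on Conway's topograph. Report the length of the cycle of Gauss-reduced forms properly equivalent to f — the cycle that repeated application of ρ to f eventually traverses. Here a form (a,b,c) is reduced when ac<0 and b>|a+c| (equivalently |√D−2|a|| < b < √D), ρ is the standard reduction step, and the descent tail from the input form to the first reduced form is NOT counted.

D = 12, ⌊√D⌋ = 3
descent: ρ → (-1,2,2)  [lands on river]
river: ρ → (2,2,-1)
ρ-cycle length = 2 (tail of 1 descent step not counted)

2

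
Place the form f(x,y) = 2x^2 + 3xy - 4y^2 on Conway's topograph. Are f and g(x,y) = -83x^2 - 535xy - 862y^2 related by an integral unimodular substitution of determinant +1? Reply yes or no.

D₁ = 41, D₂ = 41
river cycle of f (length 10): (-4, 5, 1), (1, 5, -4), (-4, 3, 2), (2, 5, -2), (-2, 3, 4), (4, 5, -1), (-1, 5, 4), (4, 3, -2), (-2, 5, 2), (2, 3, -4)
river cycle of g (length 10): (-4, 5, 1), (1, 5, -4), (-4, 3, 2), (2, 5, -2), (-2, 3, 4), (4, 5, -1), (-1, 5, 4), (4, 3, -2), (-2, 5, 2), (2, 3, -4)
cycles coincide ⇒ equivalent

yes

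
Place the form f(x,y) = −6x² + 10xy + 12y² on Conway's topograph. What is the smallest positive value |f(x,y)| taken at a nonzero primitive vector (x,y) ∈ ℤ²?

river: ρ → (12,14,-4)
river: ρ → (-4,18,4)
river: ρ → (4,14,-12)
river: ρ → (-12,10,6)
river: ρ → (6,14,-8)
river: ρ → (-8,18,2)
river: ρ → (2,18,-8)
river: ρ → (-8,14,6)
river: ρ → (6,10,-12)
river: ρ → (-12,14,4)
river: ρ → (4,18,-4)
river: ρ → (-4,14,12)
river: ρ → (12,10,-6)
river: ρ → (-6,14,8)
river: ρ → (8,18,-2)
river: ρ → (-2,18,8)
river: ρ → (8,14,-6)
river: ρ → (-6,10,12)
closes: descent 0, river 18
min |a| on river = 2

2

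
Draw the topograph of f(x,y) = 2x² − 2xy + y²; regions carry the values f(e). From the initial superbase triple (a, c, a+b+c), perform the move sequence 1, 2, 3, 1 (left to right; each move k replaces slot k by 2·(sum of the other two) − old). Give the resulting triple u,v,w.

start (2,1,1) = (f(1,0),f(0,1),f(1,1))
replace slot 1: 2·(1+1) − 2 = 2 → (2,1,1)
replace slot 2: 2·(2+1) − 1 = 5 → (2,5,1)
replace slot 3: 2·(2+5) − 1 = 13 → (2,5,13)
replace slot 1: 2·(5+13) − 2 = 34 → (34,5,13)

34,5,13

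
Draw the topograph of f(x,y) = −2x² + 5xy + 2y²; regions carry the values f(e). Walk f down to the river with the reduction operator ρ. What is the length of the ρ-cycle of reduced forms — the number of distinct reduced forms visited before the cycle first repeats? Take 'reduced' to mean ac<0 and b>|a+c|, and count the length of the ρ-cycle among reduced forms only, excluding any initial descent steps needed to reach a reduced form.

D = 41, ⌊√D⌋ = 6
river: ρ → (2,3,-4)
river: ρ → (-4,5,1)
river: ρ → (1,5,-4)
river: ρ → (-4,3,2)
river: ρ → (2,5,-2)
river: ρ → (-2,3,4)
river: ρ → (4,5,-1)
river: ρ → (-1,5,4)
river: ρ → (4,3,-2)
river: ρ → (-2,5,2)
ρ-cycle length = 10 (tail of 0 descent steps not counted)

10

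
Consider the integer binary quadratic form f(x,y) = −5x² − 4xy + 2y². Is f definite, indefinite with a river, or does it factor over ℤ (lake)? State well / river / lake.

D = b²−4ac = (-4)² − 4·(-5)·2 = 56
D > 0 non-square ⇒ indefinite ⇒ periodic river

river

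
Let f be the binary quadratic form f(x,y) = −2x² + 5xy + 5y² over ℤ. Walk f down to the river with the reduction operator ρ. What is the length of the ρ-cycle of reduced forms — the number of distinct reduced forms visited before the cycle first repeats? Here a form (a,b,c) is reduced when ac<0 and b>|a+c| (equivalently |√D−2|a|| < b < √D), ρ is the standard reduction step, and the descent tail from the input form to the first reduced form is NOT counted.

D = 65, ⌊√D⌋ = 8
river: ρ → (5,5,-2)
river: ρ → (-2,7,2)
river: ρ → (2,5,-5)
river: ρ → (-5,5,2)
river: ρ → (2,7,-2)
river: ρ → (-2,5,5)
ρ-cycle length = 6 (tail of 0 descent steps not counted)

6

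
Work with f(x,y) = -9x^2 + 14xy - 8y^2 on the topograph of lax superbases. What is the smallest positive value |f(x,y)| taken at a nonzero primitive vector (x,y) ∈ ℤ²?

translate: b→4 (≡-14 mod 18), so (9,-14,8)→(9,4,3)
flip: (9,4,3)→(3,-4,9)
translate: b→2 (≡-4 mod 6), so (3,-4,9)→(3,2,8)
reduced (well bottom): (3,2,8) with a≤c, −a<b≤a
well minimum |f| = |-3| = 3 (negative-definite)

3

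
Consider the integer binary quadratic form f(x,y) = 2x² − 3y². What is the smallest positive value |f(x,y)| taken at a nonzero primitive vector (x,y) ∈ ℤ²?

descent: ρ → (-3,0,2)
descent: ρ → (2,4,-1)  [lands on river]
river: ρ → (-1,4,2)
closes: descent 2, river 2
min |a| on river = 1

1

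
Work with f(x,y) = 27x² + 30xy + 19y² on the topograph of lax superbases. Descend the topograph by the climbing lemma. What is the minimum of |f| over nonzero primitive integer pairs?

translate: b→-24 (≡30 mod 54), so (27,30,19)→(27,-24,16)
flip: (27,-24,16)→(16,24,27)
translate: b→-8 (≡24 mod 32), so (16,24,27)→(16,-8,19)
reduced (well bottom): (16,-8,19) with a≤c, −a<b≤a
well minimum = a = 16

16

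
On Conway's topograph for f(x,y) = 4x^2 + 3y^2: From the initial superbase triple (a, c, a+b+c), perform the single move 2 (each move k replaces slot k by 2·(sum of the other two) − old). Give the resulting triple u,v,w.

start (4,3,7) = (f(1,0),f(0,1),f(1,1))
replace slot 2: 2·(4+7) − 3 = 19 → (4,19,7)

4,19,7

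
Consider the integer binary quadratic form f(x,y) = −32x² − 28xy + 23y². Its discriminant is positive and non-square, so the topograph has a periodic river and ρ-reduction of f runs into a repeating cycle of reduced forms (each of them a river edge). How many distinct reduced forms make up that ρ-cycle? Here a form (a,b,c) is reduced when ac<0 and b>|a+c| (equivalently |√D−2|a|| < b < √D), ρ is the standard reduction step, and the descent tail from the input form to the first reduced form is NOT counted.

D = 3728, ⌊√D⌋ = 61
descent: ρ → (23,28,-32)  [lands on river]
river: ρ → (-32,36,19)
river: ρ → (19,40,-28)
river: ρ → (-28,16,31)
river: ρ → (31,46,-13)
river: ρ → (-13,58,7)
river: ρ → (7,54,-29)
river: ρ → (-29,4,32)
river: ρ → (32,60,-1)
river: ρ → (-1,60,32)
river: ρ → (32,4,-29)
river: ρ → (-29,54,7)
river: ρ → (7,58,-13)
river: ρ → (-13,46,31)
river: ρ → (31,16,-28)
river: ρ → (-28,40,19)
river: ρ → (19,36,-32)
river: ρ → (-32,28,23)
river: ρ → (23,18,-37)
river: ρ → (-37,56,4)
river: ρ → (4,56,-37)
river: ρ → (-37,18,23)
ρ-cycle length = 22 (tail of 1 descent step not counted)

22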